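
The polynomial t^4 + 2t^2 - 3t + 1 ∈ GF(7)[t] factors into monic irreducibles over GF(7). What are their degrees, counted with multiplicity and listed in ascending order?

Write f(t) = t^4 + 2t^2 - 3t + 1.
Linear factors from roots: (t - 3), (t + 1).
Complete factorization: f(t) = (t + 1)·(t - 3)·(t^2 + 2t + 2).
Factor degrees with multiplicity: 1 + 1 + 2 = 4.

1, 1, 2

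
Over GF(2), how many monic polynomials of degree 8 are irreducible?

30

x^(2^8) − x is the product of all monic irreducibles of degree dividing 8; Möbius inversion gives N = (1/8) Σ μ(8/d)·2^d.
Divisors of 8: 1, 2, 4, 8; μ(8/d) for each: 0, 0, -1, 1.
Σ = − 2^4 + 2^8 = 240.
N = 240/8 = 30.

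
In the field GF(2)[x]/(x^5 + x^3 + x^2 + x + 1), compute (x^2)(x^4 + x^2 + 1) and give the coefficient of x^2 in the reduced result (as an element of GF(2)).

0

Multiply in GF(2)[x]: (x^2)·(x^4 + x^2 + 1) = x^6 + x^4 + x^2.
Reduce using x^5 ≡ x^3 + x^2 + x + 1 (mod x^5 + x^3 + x^2 + x + 1).
Reduced: x^3 + x.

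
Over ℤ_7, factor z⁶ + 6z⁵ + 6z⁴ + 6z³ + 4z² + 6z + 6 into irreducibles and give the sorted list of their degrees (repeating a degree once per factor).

1, 1, 1, 3

Write g(z) = z⁶ + 6z⁵ + 6z⁴ + 6z³ + 4z² + 6z + 6.
Linear factors from roots: (z + 6), (z + 5), (z + 2).
Complete factorization: g(z) = (z + 2)·(z + 5)·(z + 6)·(z³ + 3z + 5).
Factor degrees with multiplicity: 1 + 1 + 1 + 3 = 6.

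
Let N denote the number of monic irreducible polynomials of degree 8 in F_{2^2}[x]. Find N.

x^(4^8) − x is the product of all monic irreducibles of degree dividing 8; Möbius inversion gives N = (1/8) Σ μ(8/d)·4^d.
Divisors of 8: 1, 2, 4, 8; μ(8/d) for each: 0, 0, -1, 1.
Σ = − 4^4 + 4^8 = 65280.
N = 65280/8 = 8160.

8160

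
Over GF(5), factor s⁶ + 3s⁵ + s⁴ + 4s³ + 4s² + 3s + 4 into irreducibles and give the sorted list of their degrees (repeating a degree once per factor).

1, 1, 2, 2

Write g(s) = s⁶ + 3s⁵ + s⁴ + 4s³ + 4s² + 3s + 4.
Roots in GF(5): g(0) = 4; g(1) = 0 → root; g(2) = 4; g(3) = 1; g(4) = 0 → root.
Linear factors from roots: (s + 4), (s + 1).
Complete factorization: g(s) = (s + 1)·(s + 4)·(s² + s + 2)·(s² + 2s + 3).
Factor degrees with multiplicity: 1 + 1 + 2 + 2 = 6.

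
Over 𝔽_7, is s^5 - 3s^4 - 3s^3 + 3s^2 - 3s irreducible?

No

Write g(s) = s^5 - 3s^4 - 3s^3 + 3s^2 - 3s.
Check for roots in 𝔽_7: g(0) = 0 → root; g(1) = 2; g(2) = 1; g(3) = 0 → root; g(4) = 2; g(5) = 4; g(6) = 5.
g(0) = 0, so (s) divides g(s); g is reducible.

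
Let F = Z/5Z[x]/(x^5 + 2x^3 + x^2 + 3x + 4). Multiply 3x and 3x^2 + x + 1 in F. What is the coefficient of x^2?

Multiply in Z/5Z[x]: (3x)·(3x^2 + x + 1) = 4x^3 + 3x^2 + 3x.
Reduced: 4x^3 + 3x^2 + 3x.

3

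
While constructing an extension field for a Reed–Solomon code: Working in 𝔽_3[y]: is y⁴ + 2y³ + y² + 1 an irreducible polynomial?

Write m(y) = y⁴ + 2y³ + y² + 1.
Check for roots in 𝔽_3: m(0) = 1; m(1) = 2; m(2) = 1.
No roots, so no linear factors.
Monic irreducibles of degree 2 over GF(3): y² + 1, y² + y + 2, y² + 2y + 2.
None of them divide m (all give nonzero remainder).
No irreducible factor of degree ≤ 2 exists, so m is irreducible over GF(3).

Yes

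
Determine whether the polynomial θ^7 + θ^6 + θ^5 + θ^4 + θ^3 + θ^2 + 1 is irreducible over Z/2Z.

Write m(θ) = θ^7 + θ^6 + θ^5 + θ^4 + θ^3 + θ^2 + 1.
Check for roots in Z/2Z: m(0) = 1; m(1) = 1.
No roots, so no linear factors.
Monic irreducibles of degree 2 over GF(2): θ^2 + θ + 1.
None of them divide m (all give nonzero remainder).
Monic irreducibles of degree 3 over GF(2): θ^3 + θ + 1, θ^3 + θ^2 + 1.
None of them divide m (all give nonzero remainder).
No irreducible factor of degree ≤ 3 exists, so m is irreducible over GF(2).

Yes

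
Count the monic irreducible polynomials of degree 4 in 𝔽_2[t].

3

Gauss's count: N_{2}(4) = (1/4) Σ_{d|4} μ(4/d)·2^d.
Divisors of 4: 1, 2, 4; μ(4/d) for each: 0, -1, 1.
Σ = − 2^2 + 2^4 = 12.
N = 12/4 = 3.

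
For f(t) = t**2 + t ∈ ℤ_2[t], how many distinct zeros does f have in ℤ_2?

2

Evaluate at each of the 2 elements of ℤ_2:
f(0) = 0 → root; f(1) = 0 → root.
Roots: {0, 1}.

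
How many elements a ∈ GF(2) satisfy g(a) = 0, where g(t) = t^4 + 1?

1

Evaluate at each of the 2 elements of GF(2):
g(0) = 1; g(1) = 0 → root.
Roots: {1}.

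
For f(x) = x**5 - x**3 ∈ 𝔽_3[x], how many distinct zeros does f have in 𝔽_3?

Evaluate at each of the 3 elements of 𝔽_3:
f(0) = 0 → root; f(1) = 0 → root; f(2) = 0 → root.
Roots: {0, 1, 2}.

3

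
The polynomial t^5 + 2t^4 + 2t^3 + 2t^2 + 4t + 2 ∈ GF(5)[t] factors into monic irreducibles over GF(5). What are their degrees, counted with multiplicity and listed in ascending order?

Write f(t) = t^5 + 2t^4 + 2t^3 + 2t^2 + 4t + 2.
Roots in GF(5): f(0) = 2; f(1) = 3; f(2) = 3; f(3) = 1; f(4) = 4.
Complete factorization: f(t) = (t^2 + t + 2)·(t^3 + t^2 + 4t + 1).
Factor degrees with multiplicity: 2 + 3 = 5.

2, 3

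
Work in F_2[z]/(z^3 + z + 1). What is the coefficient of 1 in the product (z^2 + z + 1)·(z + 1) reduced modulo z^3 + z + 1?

Multiply in F_2[z]: (z^2 + z + 1)·(z + 1) = z^3 + 1.
Reduce using z^3 ≡ z + 1 (mod z^3 + z + 1).
Reduced: z.

0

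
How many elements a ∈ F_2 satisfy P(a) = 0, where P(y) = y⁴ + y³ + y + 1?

Evaluate at each of the 2 elements of F_2:
P(0) = 1; P(1) = 0 → root.
Roots: {1}.

1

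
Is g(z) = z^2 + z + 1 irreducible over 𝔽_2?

Yes

Check for roots in 𝔽_2: g(0) = 1; g(1) = 1.
No roots. A degree-2 polynomial over a field with no linear factor is irreducible.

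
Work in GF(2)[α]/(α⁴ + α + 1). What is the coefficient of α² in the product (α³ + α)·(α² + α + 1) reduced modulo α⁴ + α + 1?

0

Multiply in GF(2)[α]: (α³ + α)·(α² + α + 1) = α⁵ + α⁴ + α² + α.
Reduce using α⁴ ≡ α + 1 (mod α⁴ + α + 1).
Reduced: α + 1.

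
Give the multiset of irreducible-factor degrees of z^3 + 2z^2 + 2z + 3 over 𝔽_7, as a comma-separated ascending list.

Write g(z) = z^3 + 2z^2 + 2z + 3.
Complete factorization: g(z) = (z^3 + 2z^2 + 2z + 3).
Factor degrees with multiplicity: 3 = 3.

3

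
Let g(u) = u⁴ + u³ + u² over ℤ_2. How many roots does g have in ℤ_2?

1

Evaluate at each of the 2 elements of ℤ_2:
g(0) = 0 → root; g(1) = 1.
Roots: {0}.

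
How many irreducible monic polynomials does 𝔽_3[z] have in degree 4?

Gauss's count: N_{3}(4) = (1/4) Σ_{d|4} μ(4/d)·3^d.
Divisors of 4: 1, 2, 4; μ(4/d) for each: 0, -1, 1.
Σ = − 3^2 + 3^4 = 72.
N = 72/4 = 18.

18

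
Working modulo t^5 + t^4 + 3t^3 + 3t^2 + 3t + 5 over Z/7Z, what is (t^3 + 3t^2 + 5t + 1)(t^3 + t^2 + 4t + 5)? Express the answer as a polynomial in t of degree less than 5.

6t^4 + 4t^3 + 3t^2 + t + 4

Multiply in Z/7Z[t]: (t^3 + 3t^2 + 5t + 1)·(t^3 + t^2 + 4t + 5) = t^6 + 4t^5 + 5t^4 + 2t^3 + t^2 + t + 5.
Reduce using t^5 ≡ 6t^4 + 4t^3 + 4t^2 + 4t + 2 (mod t^5 + t^4 + 3t^3 + 3t^2 + 3t + 5).
Reduced: 6t^4 + 4t^3 + 3t^2 + t + 4.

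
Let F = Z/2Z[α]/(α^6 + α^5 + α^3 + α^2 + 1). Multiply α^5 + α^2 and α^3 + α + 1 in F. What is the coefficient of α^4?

Multiply in Z/2Z[α]: (α^5 + α^2)·(α^3 + α + 1) = α^8 + α^6 + α^3 + α^2.
Reduce using α^6 ≡ α^5 + α^3 + α^2 + 1 (mod α^6 + α^5 + α^3 + α^2 + 1).
Reduced: α^5 + α.

0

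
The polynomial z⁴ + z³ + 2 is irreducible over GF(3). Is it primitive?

Yes

Write f(z) = z⁴ + z³ + 2.
|GF(3^4)^×| = 3^4 − 1 = 80. Prime factorization: 80 = 2^4·5.
f is primitive ⇔ z has order 80 in GF(3)[z]/(f), i.e. z^(80/q) ≠ 1 for each prime q | 80.
z^(40) mod f = 2.
z^(16) mod f = 2z² + 2z + 2.
None equal 1, so z has full order 80; f is primitive.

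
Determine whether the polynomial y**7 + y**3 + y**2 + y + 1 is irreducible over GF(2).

Write m(y) = y**7 + y**3 + y**2 + y + 1.
Check for roots in GF(2): m(0) = 1; m(1) = 1.
No roots, so no linear factors.
Monic irreducibles of degree 2 over GF(2): y**2 + y + 1.
None of them divide m (all give nonzero remainder).
Monic irreducibles of degree 3 over GF(2): y**3 + y + 1, y**3 + y**2 + 1.
None of them divide m (all give nonzero remainder).
No irreducible factor of degree ≤ 3 exists, so m is irreducible over GF(2).

Yes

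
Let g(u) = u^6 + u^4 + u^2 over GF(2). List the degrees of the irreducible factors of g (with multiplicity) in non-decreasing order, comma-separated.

Roots in GF(2): g(0) = 0 → root; g(1) = 1.
Linear factors from roots: (u).
Complete factorization: g(u) = (u)^2·(u^2 + u + 1)^2.
Factor degrees with multiplicity: 1 + 1 + 2 + 2 = 6.

1, 1, 2, 2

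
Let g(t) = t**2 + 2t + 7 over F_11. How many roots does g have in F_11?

2

Evaluate at each of the 11 elements of F_11:
g(0) = 7; g(1) = 10; g(2) = 4; g(3) = 0 → root; g(4) = 9; g(5) = 9; g(6) = 0 → root; g(7) = 4; g(8) = 10; g(9) = 7; g(10) = 6.
Roots: {3, 6}.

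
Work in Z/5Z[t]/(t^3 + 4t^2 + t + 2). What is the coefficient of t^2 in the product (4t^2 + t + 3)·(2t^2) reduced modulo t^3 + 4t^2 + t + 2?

3

Multiply in Z/5Z[t]: (4t^2 + t + 3)·(2t^2) = 3t^4 + 2t^3 + t^2.
Reduce using t^3 ≡ t^2 + 4t + 3 (mod t^3 + 4t^2 + t + 2).
Reduced: 3t^2 + 4t.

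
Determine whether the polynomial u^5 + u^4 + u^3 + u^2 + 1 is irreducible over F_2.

Yes

Write f(u) = u^5 + u^4 + u^3 + u^2 + 1.
Check for roots in F_2: f(0) = 1; f(1) = 1.
No roots, so no linear factors.
Monic irreducibles of degree 2 over GF(2): u^2 + u + 1.
None of them divide f (all give nonzero remainder).
No irreducible factor of degree ≤ 2 exists, so f is irreducible over GF(2).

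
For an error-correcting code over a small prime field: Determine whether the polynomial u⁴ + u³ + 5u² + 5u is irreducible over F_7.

Write f(u) = u⁴ + u³ + 5u² + 5u.
Check for roots in F_7: f(0) = 0 → root; f(1) = 5; f(2) = 5; f(3) = 0 → root; f(4) = 0 → root; f(5) = 4; f(6) = 0 → root.
f(0) = 0, so (u) divides f(u); f is reducible.

No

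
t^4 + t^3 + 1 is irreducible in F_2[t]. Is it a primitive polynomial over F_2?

Yes

Write f(t) = t^4 + t^3 + 1.
|GF(2^4)^×| = 2^4 − 1 = 15. Prime factorization: 15 = 3·5.
f is primitive ⇔ t has order 15 in GF(2)[t]/(f), i.e. t^(15/q) ≠ 1 for each prime q | 15.
t^(5) mod f = t^3 + t + 1.
t^(3) mod f = t^3.
None equal 1, so t has full order 15; f is primitive.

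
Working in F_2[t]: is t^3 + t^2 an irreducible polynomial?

No

Write P(t) = t^3 + t^2.
Check for roots in F_2: P(0) = 0 → root; P(1) = 0 → root.
P(0) = 0, so (t) divides P(t); P is reducible.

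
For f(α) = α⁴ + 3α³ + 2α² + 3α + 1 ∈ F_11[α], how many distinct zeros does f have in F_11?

Evaluate at each of the 11 elements of F_11:
f(0) = 1; f(1) = 10; f(2) = 0 → root; f(3) = 3; f(4) = 9; f(5) = 10; f(6) = 0 → root; f(7) = 8; f(8) = 10; f(9) = 6; f(10) = 9.
Roots: {2, 6}.

2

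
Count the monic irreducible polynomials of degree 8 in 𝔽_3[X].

810

Gauss's count: N_{3}(8) = (1/8) Σ_{d|8} μ(8/d)·3^d.
Divisors of 8: 1, 2, 4, 8; μ(8/d) for each: 0, 0, -1, 1.
Σ = − 3^4 + 3^8 = 6480.
N = 6480/8 = 810.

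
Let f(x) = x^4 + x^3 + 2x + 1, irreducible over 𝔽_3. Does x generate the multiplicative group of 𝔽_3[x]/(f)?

|GF(3^4)^×| = 3^4 − 1 = 80. Prime factorization: 80 = 2^4·5.
f is primitive ⇔ x has order 80 in GF(3)[x]/(f), i.e. x^(80/q) ≠ 1 for each prime q | 80.
x^(40) mod f = 1
x^(16) mod f = 2x^2 + x + 1.
Since x^(40) = 1, the order of x divides 40 < 80; not primitive.

No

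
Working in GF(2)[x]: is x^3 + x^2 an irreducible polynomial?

Write P(x) = x^3 + x^2.
Check for roots in GF(2): P(0) = 0 → root; P(1) = 0 → root.
P(0) = 0, so (x) divides P(x); P is reducible.

No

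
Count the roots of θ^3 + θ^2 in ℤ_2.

2

Write f(θ) = θ^3 + θ^2.
Evaluate at each of the 2 elements of ℤ_2:
f(0) = 0 → root; f(1) = 0 → root.
Roots: {0, 1}.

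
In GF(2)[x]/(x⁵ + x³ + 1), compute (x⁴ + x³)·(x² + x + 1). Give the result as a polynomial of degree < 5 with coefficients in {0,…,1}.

Multiply in GF(2)[x]: (x⁴ + x³)·(x² + x + 1) = x⁶ + x³.
Reduce using x⁵ ≡ x³ + 1 (mod x⁵ + x³ + 1).
Reduced: x⁴ + x³ + x.

x^4 + x^3 + x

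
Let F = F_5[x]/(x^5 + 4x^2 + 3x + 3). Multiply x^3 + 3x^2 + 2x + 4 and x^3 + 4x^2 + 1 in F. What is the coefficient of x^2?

Multiply in F_5[x]: (x^3 + 3x^2 + 2x + 4)·(x^3 + 4x^2 + 1) = x^6 + 2x^5 + 4x^4 + 3x^3 + 4x^2 + 2x + 4.
Reduce using x^5 ≡ x^2 + 2x + 2 (mod x^5 + 4x^2 + 3x + 3).
Reduced: 4x^4 + 4x^3 + 3x^2 + 3x + 3.

3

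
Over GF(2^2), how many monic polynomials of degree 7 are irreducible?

By the necklace-counting formula, N_4(7) = (1/7) Σ_{d|7} μ(7/d)·4^d.
Divisors of 7: 1, 7; μ(7/d) for each: -1, 1.
Σ = − 4^1 + 4^7 = 16380.
N = 16380/7 = 2340.

2340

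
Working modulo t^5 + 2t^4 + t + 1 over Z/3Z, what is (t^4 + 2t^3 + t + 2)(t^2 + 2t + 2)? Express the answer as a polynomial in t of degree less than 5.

Multiply in Z/3Z[t]: (t^4 + 2t^3 + t + 2)·(t^2 + 2t + 2) = t^6 + t^5 + 2t^3 + t^2 + 1.
Reduce using t^5 ≡ t^4 + 2t + 2 (mod t^5 + 2t^4 + t + 1).
Reduced: 2t^4 + 2t^3 + 2.

2t^4 + 2t^3 + 2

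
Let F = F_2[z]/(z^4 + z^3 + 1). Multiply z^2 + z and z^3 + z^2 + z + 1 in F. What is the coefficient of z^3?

1

Multiply in F_2[z]: (z^2 + z)·(z^3 + z^2 + z + 1) = z^5 + z.
Reduce using z^4 ≡ z^3 + 1 (mod z^4 + z^3 + 1).
Reduced: z^3 + 1.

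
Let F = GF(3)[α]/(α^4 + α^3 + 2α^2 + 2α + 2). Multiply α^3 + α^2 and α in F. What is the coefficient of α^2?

1

Multiply in GF(3)[α]: (α^3 + α^2)·(α) = α^4 + α^3.
Reduce using α^4 ≡ 2α^3 + α^2 + α + 1 (mod α^4 + α^3 + 2α^2 + 2α + 2).
Reduced: α^2 + α + 1.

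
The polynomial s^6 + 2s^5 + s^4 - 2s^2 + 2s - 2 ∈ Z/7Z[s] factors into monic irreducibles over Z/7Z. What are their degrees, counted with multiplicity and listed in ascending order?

Write g(s) = s^6 + 2s^5 + s^4 - 2s^2 + 2s - 2.
Complete factorization: g(s) = (s^6 + 2s^5 + s^4 - 2s^2 + 2s - 2).
Factor degrees with multiplicity: 6 = 6.

6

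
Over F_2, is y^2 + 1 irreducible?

No

Write h(y) = y^2 + 1.
Check for roots in F_2: h(0) = 1; h(1) = 0 → root.
h(1) = 0, so (y − 1) divides h(y); h is reducible.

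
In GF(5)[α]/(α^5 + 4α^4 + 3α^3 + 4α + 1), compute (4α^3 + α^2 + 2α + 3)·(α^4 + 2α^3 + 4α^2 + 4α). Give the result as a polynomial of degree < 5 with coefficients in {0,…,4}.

4α^4 + 4α^3 + 4α^2 + 4

Multiply in GF(5)[α]: (4α^3 + α^2 + 2α + 3)·(α^4 + 2α^3 + 4α^2 + 4α) = 4α^7 + 4α^6 + 2α^4 + 3α^3 + 2α.
Reduce using α^5 ≡ α^4 + 2α^3 + α + 4 (mod α^5 + 4α^4 + 3α^3 + 4α + 1).
Reduced: 4α^4 + 4α^3 + 4α^2 + 4.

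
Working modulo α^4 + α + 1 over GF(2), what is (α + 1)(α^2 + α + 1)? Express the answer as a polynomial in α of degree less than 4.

α^3 + 1

Multiply in GF(2)[α]: (α + 1)·(α^2 + α + 1) = α^3 + 1.
Reduced: α^3 + 1.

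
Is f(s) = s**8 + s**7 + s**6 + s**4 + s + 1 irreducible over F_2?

Check for roots in F_2: f(0) = 1; f(1) = 0 → root.
f(1) = 0, so (s − 1) divides f(s); f is reducible.

No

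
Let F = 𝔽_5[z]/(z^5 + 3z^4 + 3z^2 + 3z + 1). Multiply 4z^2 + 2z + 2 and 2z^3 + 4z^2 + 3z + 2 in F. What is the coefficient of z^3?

Multiply in 𝔽_5[z]: (4z^2 + 2z + 2)·(2z^3 + 4z^2 + 3z + 2) = 3z^5 + 4z^3 + 2z^2 + 4.
Reduce using z^5 ≡ 2z^4 + 2z^2 + 2z + 4 (mod z^5 + 3z^4 + 3z^2 + 3z + 1).
Reduced: z^4 + 4z^3 + 3z^2 + z + 1.

4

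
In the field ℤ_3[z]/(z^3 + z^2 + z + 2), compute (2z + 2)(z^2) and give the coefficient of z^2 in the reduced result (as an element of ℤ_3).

Multiply in ℤ_3[z]: (2z + 2)·(z^2) = 2z^3 + 2z^2.
Reduce using z^3 ≡ 2z^2 + 2z + 1 (mod z^3 + z^2 + z + 2).
Reduced: z + 2.

0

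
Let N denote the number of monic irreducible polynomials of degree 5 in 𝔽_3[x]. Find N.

48

The number of monic irreducibles of degree 5 over GF(3) is (1/5)·Σ_{d∣5} μ(5/d) 3^d.
Divisors of 5: 1, 5; μ(5/d) for each: -1, 1.
Σ = − 3^1 + 3^5 = 240.
N = 240/5 = 48.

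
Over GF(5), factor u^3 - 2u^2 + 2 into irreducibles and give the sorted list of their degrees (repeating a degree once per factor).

Write g(u) = u^3 - 2u^2 + 2.
Roots in GF(5): g(0) = 2; g(1) = 1; g(2) = 2; g(3) = 1; g(4) = 4.
Complete factorization: g(u) = (u^3 - 2u^2 + 2).
Factor degrees with multiplicity: 3 = 3.

3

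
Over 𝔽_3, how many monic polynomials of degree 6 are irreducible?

Gauss's count: N_{3}(6) = (1/6) Σ_{d|6} μ(6/d)·3^d.
Divisors of 6: 1, 2, 3, 6; μ(6/d) for each: 1, -1, -1, 1.
Σ = 3^1 − 3^2 − 3^3 + 3^6 = 696.
N = 696/6 = 116.

116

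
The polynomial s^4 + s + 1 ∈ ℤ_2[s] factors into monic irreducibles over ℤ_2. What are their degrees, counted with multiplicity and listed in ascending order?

Write g(s) = s^4 + s + 1.
Roots in ℤ_2: g(0) = 1; g(1) = 1.
Complete factorization: g(s) = (s^4 + s + 1).
Factor degrees with multiplicity: 4 = 4.

4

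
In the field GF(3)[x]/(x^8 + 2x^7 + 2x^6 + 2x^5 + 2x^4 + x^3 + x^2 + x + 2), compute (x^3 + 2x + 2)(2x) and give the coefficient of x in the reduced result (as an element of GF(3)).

Multiply in GF(3)[x]: (x^3 + 2x + 2)·(2x) = 2x^4 + x^2 + x.
Reduced: 2x^4 + x^2 + x.

1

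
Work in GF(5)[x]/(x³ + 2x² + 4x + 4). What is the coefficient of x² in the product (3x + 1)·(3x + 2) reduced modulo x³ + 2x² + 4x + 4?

Multiply in GF(5)[x]: (3x + 1)·(3x + 2) = 4x² + 4x + 2.
Reduced: 4x² + 4x + 2.

4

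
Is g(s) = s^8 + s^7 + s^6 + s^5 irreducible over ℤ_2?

No

Check for roots in ℤ_2: g(0) = 0 → root; g(1) = 0 → root.
g(0) = 0, so (s) divides g(s); g is reducible.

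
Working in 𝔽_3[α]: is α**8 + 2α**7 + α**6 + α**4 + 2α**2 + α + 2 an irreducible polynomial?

Write f(α) = α**8 + 2α**7 + α**6 + α**4 + 2α**2 + α + 2.
Check for roots in 𝔽_3: f(0) = 2; f(1) = 1; f(2) = 1.
No roots, so no linear factors.
Monic irreducibles of degree 2 over GF(3): α**2 + 1, α**2 + α + 2, α**2 + 2α + 2.
None of them divide f (all give nonzero remainder).
Degree-3 irreducible divisors: test the 8 monic irreducibles of degree 3 over GF(3).
None of them divide f (all give nonzero remainder).
Degree-4 irreducible divisors: test the 18 monic irreducibles of degree 4 over GF(3).
None of them divide f (all give nonzero remainder).
No irreducible factor of degree ≤ 4 exists, so f is irreducible over GF(3).

Yes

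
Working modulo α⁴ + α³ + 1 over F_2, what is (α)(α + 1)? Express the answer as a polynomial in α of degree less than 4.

Multiply in F_2[α]: (α)·(α + 1) = α² + α.
Reduced: α² + α.

α^2 + α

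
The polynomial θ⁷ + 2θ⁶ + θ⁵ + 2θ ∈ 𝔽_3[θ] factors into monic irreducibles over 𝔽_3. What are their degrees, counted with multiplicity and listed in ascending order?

Write h(θ) = θ⁷ + 2θ⁶ + θ⁵ + 2θ.
Roots in 𝔽_3: h(0) = 0 → root; h(1) = 0 → root; h(2) = 1.
Linear factors from roots: (θ), (θ + 2).
Complete factorization: h(θ) = (θ)·(θ + 2)·(θ² + 2θ + 2)·(θ³ + θ² + 2).
Factor degrees with multiplicity: 1 + 1 + 2 + 3 = 7.

1, 1, 2, 3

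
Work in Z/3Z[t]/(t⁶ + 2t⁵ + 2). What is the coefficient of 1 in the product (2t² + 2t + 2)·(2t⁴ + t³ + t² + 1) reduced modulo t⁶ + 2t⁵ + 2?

Multiply in Z/3Z[t]: (2t² + 2t + 2)·(2t⁴ + t³ + t² + 1) = t⁶ + 2t⁴ + t³ + t² + 2t + 2.
Reduce using t⁶ ≡ t⁵ + 1 (mod t⁶ + 2t⁵ + 2).
Reduced: t⁵ + 2t⁴ + t³ + t² + 2t.

0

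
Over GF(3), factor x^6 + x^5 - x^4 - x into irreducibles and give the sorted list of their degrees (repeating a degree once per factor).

1, 1, 1, 1, 2

Write f(x) = x^6 + x^5 - x^4 - x.
Roots in GF(3): f(0) = 0 → root; f(1) = 0 → root; f(2) = 0 → root.
Linear factors from roots: (x), (x - 1), (x + 1).
Complete factorization: f(x) = (x)·(x + 1)·(x - 1)^2·(x^2 - x - 1).
Factor degrees with multiplicity: 1 + 1 + 1 + 1 + 2 = 6.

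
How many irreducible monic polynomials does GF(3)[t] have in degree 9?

2184

x^(3^9) − x is the product of all monic irreducibles of degree dividing 9; Möbius inversion gives N = (1/9) Σ μ(9/d)·3^d.
Divisors of 9: 1, 3, 9; μ(9/d) for each: 0, -1, 1.
Σ = − 3^3 + 3^9 = 19656.
N = 19656/9 = 2184.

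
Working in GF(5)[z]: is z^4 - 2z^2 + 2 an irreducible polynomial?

No

Write f(z) = z^4 - 2z^2 + 2.
Check for roots in GF(5): f(0) = 2; f(1) = 1; f(2) = 0 → root; f(3) = 0 → root; f(4) = 1.
f(2) = 0, so (z − 2) divides f(z); f is reducible.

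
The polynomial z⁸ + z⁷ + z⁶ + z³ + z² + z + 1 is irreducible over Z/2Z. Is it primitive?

Yes

Write f(z) = z⁸ + z⁷ + z⁶ + z³ + z² + z + 1.
|GF(2^8)^×| = 2^8 − 1 = 255. Prime factorization: 255 = 3·5·17.
f is primitive ⇔ z has order 255 in GF(2)[z]/(f), i.e. z^(255/q) ≠ 1 for each prime q | 255.
z^(85) mod f = z⁵ + z⁴ + z³ + z² + 1.
z^(51) mod f = z⁶ + z³.
z^(15) mod f = z⁵ + z⁴ + z³ + z + 1.
None equal 1, so z has full order 255; f is primitive.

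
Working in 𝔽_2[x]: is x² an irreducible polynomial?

Write h(x) = x².
Check for roots in 𝔽_2: h(0) = 0 → root; h(1) = 1.
h(0) = 0, so (x) divides h(x); h is reducible.

No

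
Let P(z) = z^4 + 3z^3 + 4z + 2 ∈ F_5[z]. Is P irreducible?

Check for roots in F_5: P(0) = 2; P(1) = 0 → root; P(2) = 0 → root; P(3) = 1; P(4) = 1.
P(1) = 0, so (z − 1) divides P(z); P is reducible.

No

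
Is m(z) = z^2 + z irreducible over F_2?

No

Check for roots in F_2: m(0) = 0 → root; m(1) = 0 → root.
m(0) = 0, so (z) divides m(z); m is reducible.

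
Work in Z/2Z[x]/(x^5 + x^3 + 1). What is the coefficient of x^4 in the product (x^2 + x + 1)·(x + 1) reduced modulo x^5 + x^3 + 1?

Multiply in Z/2Z[x]: (x^2 + x + 1)·(x + 1) = x^3 + 1.
Reduced: x^3 + 1.

0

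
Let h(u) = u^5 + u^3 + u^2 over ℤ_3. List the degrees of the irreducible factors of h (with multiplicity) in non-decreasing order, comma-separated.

Roots in ℤ_3: h(0) = 0 → root; h(1) = 0 → root; h(2) = 2.
Linear factors from roots: (u), (u + 2).
Complete factorization: h(u) = (u + 2)·(u)^2·(u^2 + u + 2).
Factor degrees with multiplicity: 1 + 1 + 1 + 2 = 5.

1, 1, 1, 2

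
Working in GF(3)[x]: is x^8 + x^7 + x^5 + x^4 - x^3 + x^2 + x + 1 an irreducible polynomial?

No

Write P(x) = x^8 + x^7 + x^5 + x^4 - x^3 + x^2 + x + 1.
Check for roots in GF(3): P(0) = 1; P(1) = 0 → root; P(2) = 2.
P(1) = 0, so (x − 1) divides P(x); P is reducible.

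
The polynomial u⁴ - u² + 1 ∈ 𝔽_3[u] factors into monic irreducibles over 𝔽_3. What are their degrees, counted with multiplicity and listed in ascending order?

2, 2

Write g(u) = u⁴ - u² + 1.
Roots in 𝔽_3: g(0) = 1; g(1) = 1; g(2) = 1.
Complete factorization: g(u) = (u² + 1)^2.
Factor degrees with multiplicity: 2 + 2 = 4.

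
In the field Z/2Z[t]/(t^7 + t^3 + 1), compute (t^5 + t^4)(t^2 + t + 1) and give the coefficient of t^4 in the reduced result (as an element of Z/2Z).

Multiply in Z/2Z[t]: (t^5 + t^4)·(t^2 + t + 1) = t^7 + t^4.
Reduce using t^7 ≡ t^3 + 1 (mod t^7 + t^3 + 1).
Reduced: t^4 + t^3 + 1.

1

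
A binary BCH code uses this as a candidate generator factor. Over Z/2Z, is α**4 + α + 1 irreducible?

Write g(α) = α**4 + α + 1.
Check for roots in Z/2Z: g(0) = 1; g(1) = 1.
No roots, so no linear factors.
Monic irreducibles of degree 2 over GF(2): α**2 + α + 1.
None of them divide g (all give nonzero remainder).
No irreducible factor of degree ≤ 2 exists, so g is irreducible over GF(2).

Yes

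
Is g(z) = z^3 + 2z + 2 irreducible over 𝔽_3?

Yes

Check for roots in 𝔽_3: g(0) = 2; g(1) = 2; g(2) = 2.
No roots. A degree-3 polynomial over a field with no linear factor is irreducible.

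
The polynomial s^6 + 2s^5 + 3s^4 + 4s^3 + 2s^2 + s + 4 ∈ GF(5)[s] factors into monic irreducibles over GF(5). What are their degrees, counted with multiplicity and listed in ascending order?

Write g(s) = s^6 + 2s^5 + 3s^4 + 4s^3 + 2s^2 + s + 4.
Roots in GF(5): g(0) = 4; g(1) = 2; g(2) = 2; g(3) = 1; g(4) = 3.
Complete factorization: g(s) = (s^2 + s + 1)·(s^4 + s^3 + s^2 + 2s + 4).
Factor degrees with multiplicity: 2 + 4 = 6.

2, 4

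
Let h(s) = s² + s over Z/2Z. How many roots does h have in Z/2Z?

Evaluate at each of the 2 elements of Z/2Z:
h(0) = 0 → root; h(1) = 0 → root.
Roots: {0, 1}.

2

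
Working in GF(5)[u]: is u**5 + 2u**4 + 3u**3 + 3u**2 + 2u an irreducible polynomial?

Write f(u) = u**5 + 2u**4 + 3u**3 + 3u**2 + 2u.
Check for roots in GF(5): f(0) = 0 → root; f(1) = 1; f(2) = 4; f(3) = 4; f(4) = 4.
f(0) = 0, so (u) divides f(u); f is reducible.

No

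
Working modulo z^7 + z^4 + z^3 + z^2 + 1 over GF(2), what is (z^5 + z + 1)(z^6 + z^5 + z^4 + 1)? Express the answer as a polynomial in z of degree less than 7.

z^6 + z^4 + z^3

Multiply in GF(2)[z]: (z^5 + z + 1)·(z^6 + z^5 + z^4 + 1) = z^11 + z^10 + z^9 + z^7 + z^5 + z^4 + z + 1.
Reduce using z^7 ≡ z^4 + z^3 + z^2 + 1 (mod z^7 + z^4 + z^3 + z^2 + 1).
Reduced: z^6 + z^4 + z^3.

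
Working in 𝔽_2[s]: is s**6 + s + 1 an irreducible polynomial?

Write P(s) = s**6 + s + 1.
Check for roots in 𝔽_2: P(0) = 1; P(1) = 1.
No roots, so no linear factors.
Monic irreducibles of degree 2 over GF(2): s**2 + s + 1.
None of them divide P (all give nonzero remainder).
Monic irreducibles of degree 3 over GF(2): s**3 + s + 1, s**3 + s**2 + 1.
None of them divide P (all give nonzero remainder).
No irreducible factor of degree ≤ 3 exists, so P is irreducible over GF(2).

Yes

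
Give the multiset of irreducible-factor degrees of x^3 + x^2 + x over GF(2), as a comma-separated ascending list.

Write h(x) = x^3 + x^2 + x.
Roots in GF(2): h(0) = 0 → root; h(1) = 1.
Linear factors from roots: (x).
Complete factorization: h(x) = (x)·(x^2 + x + 1).
Factor degrees with multiplicity: 1 + 2 = 3.

1, 2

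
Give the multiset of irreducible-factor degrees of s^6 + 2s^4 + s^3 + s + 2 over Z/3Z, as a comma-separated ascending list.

Write g(s) = s^6 + 2s^4 + s^3 + s + 2.
Roots in Z/3Z: g(0) = 2; g(1) = 1; g(2) = 0 → root.
Linear factors from roots: (s + 1).
Complete factorization: g(s) = (s + 1)·(s^2 + 1)·(s^3 + 2s^2 + 2s + 2).
Factor degrees with multiplicity: 1 + 2 + 3 = 6.

1, 2, 3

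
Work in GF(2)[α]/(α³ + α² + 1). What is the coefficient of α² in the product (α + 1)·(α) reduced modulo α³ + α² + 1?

Multiply in GF(2)[α]: (α + 1)·(α) = α² + α.
Reduced: α² + α.

1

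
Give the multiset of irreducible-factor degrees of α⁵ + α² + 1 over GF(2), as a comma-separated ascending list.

Write f(α) = α⁵ + α² + 1.
Roots in GF(2): f(0) = 1; f(1) = 1.
Complete factorization: f(α) = (α⁵ + α² + 1).
Factor degrees with multiplicity: 5 = 5.

5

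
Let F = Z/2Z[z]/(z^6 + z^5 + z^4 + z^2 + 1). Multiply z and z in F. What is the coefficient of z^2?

Multiply in Z/2Z[z]: (z)·(z) = z^2.
Reduced: z^2.

1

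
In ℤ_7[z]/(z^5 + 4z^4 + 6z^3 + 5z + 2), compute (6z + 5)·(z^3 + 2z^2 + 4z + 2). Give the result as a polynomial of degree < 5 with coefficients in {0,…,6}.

6z^4 + 3z^3 + 6z^2 + 4z + 3

Multiply in ℤ_7[z]: (6z + 5)·(z^3 + 2z^2 + 4z + 2) = 6z^4 + 3z^3 + 6z^2 + 4z + 3.
Reduced: 6z^4 + 3z^3 + 6z^2 + 4z + 3.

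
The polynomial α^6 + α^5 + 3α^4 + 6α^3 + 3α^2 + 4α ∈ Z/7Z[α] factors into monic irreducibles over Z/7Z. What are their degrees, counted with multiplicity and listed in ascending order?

1, 2, 3

Write g(α) = α^6 + α^5 + 3α^4 + 6α^3 + 3α^2 + 4α.
Linear factors from roots: (α).
Complete factorization: g(α) = (α)·(α^2 + 2α + 2)·(α^3 + 6α^2 + 3α + 2).
Factor degrees with multiplicity: 1 + 2 + 3 = 6.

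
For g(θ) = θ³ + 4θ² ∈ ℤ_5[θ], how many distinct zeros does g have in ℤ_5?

Evaluate at each of the 5 elements of ℤ_5:
g(0) = 0 → root; g(1) = 0 → root; g(2) = 4; g(3) = 3; g(4) = 3.
Roots: {0, 1}.

2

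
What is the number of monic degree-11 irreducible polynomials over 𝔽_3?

16104

Gauss's count: N_{3}(11) = (1/11) Σ_{d|11} μ(11/d)·3^d.
Divisors of 11: 1, 11; μ(11/d) for each: -1, 1.
Σ = − 3^1 + 3^11 = 177144.
N = 177144/11 = 16104.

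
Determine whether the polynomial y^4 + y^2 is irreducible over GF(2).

Write P(y) = y^4 + y^2.
Check for roots in GF(2): P(0) = 0 → root; P(1) = 0 → root.
P(0) = 0, so (y) divides P(y); P is reducible.

No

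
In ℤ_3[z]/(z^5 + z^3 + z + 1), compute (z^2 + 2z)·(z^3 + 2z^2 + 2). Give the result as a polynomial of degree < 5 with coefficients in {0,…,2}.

z^4 + 2z^2 + 2

Multiply in ℤ_3[z]: (z^2 + 2z)·(z^3 + 2z^2 + 2) = z^5 + z^4 + z^3 + 2z^2 + z.
Reduce using z^5 ≡ 2z^3 + 2z + 2 (mod z^5 + z^3 + z + 1).
Reduced: z^4 + 2z^2 + 2.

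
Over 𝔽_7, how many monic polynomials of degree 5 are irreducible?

3360

The number of monic irreducibles of degree 5 over GF(7) is (1/5)·Σ_{d∣5} μ(5/d) 7^d.
Divisors of 5: 1, 5; μ(5/d) for each: -1, 1.
Σ = − 7^1 + 7^5 = 16800.
N = 16800/5 = 3360.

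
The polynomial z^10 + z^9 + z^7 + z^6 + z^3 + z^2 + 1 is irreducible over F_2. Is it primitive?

No

Write f(z) = z^10 + z^9 + z^7 + z^6 + z^3 + z^2 + 1.
|GF(2^10)^×| = 2^10 − 1 = 1023. Prime factorization: 1023 = 3·11·31.
f is primitive ⇔ z has order 1023 in GF(2)[z]/(f), i.e. z^(1023/q) ≠ 1 for each prime q | 1023.
z^(341) mod f = 1
z^(93) mod f = z^8 + z^7 + z^6 + z^5 + z^4 + z^2 + z + 1.
z^(33) mod f = z^9 + z^5 + z^3 + z + 1.
Since z^(341) = 1, the order of z divides 341 < 1023; not primitive.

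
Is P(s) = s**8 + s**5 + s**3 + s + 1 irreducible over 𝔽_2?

Yes

Check for roots in 𝔽_2: P(0) = 1; P(1) = 1.
No roots, so no linear factors.
Monic irreducibles of degree 2 over GF(2): s**2 + s + 1.
None of them divide P (all give nonzero remainder).
Monic irreducibles of degree 3 over GF(2): s**3 + s + 1, s**3 + s**2 + 1.
None of them divide P (all give nonzero remainder).
Monic irreducibles of degree 4 over GF(2): s**4 + s + 1, s**4 + s**3 + 1, s**4 + s**3 + s**2 + s + 1.
None of them divide P (all give nonzero remainder).
No irreducible factor of degree ≤ 4 exists, so P is irreducible over GF(2).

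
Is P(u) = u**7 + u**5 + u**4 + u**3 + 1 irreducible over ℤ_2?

Check for roots in ℤ_2: P(0) = 1; P(1) = 1.
No roots, so no linear factors.
Monic irreducibles of degree 2 over GF(2): u**2 + u + 1.
None of them divide P (all give nonzero remainder).
Monic irreducibles of degree 3 over GF(2): u**3 + u + 1, u**3 + u**2 + 1.
None of them divide P (all give nonzero remainder).
No irreducible factor of degree ≤ 3 exists, so P is irreducible over GF(2).

Yes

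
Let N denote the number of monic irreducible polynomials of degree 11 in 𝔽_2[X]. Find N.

186

x^(2^11) − x is the product of all monic irreducibles of degree dividing 11; Möbius inversion gives N = (1/11) Σ μ(11/d)·2^d.
Divisors of 11: 1, 11; μ(11/d) for each: -1, 1.
Σ = − 2^1 + 2^11 = 2046.
N = 2046/11 = 186.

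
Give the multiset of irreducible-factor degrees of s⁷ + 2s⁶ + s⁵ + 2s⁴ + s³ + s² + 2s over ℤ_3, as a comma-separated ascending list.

1, 1, 2, 3

Write f(s) = s⁷ + 2s⁶ + s⁵ + 2s⁴ + s³ + s² + 2s.
Roots in ℤ_3: f(0) = 0 → root; f(1) = 1; f(2) = 0 → root.
Linear factors from roots: (s), (s + 1).
Complete factorization: f(s) = (s)·(s + 1)·(s² + 2s + 2)·(s³ + 2s² + 1).
Factor degrees with multiplicity: 1 + 1 + 2 + 3 = 7.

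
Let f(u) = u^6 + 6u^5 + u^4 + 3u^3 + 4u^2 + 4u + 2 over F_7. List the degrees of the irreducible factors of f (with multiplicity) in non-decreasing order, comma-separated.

Linear factors from roots: (u + 6), (u + 5), (u + 2).
Complete factorization: f(u) = (u + 5)·(u + 6)·(u + 2)^2·(u^2 + 5u + 2).
Factor degrees with multiplicity: 1 + 1 + 1 + 1 + 2 = 6.

1, 1, 1, 1, 2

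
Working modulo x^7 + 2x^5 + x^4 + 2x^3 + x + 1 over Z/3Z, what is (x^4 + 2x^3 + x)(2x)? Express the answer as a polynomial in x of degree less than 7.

2x^5 + x^4 + 2x^2

Multiply in Z/3Z[x]: (x^4 + 2x^3 + x)·(2x) = 2x^5 + x^4 + 2x^2.
Reduced: 2x^5 + x^4 + 2x^2.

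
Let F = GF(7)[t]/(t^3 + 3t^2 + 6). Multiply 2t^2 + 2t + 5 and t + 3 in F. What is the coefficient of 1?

3

Multiply in GF(7)[t]: (2t^2 + 2t + 5)·(t + 3) = 2t^3 + t^2 + 4t + 1.
Reduce using t^3 ≡ 4t^2 + 1 (mod t^3 + 3t^2 + 6).
Reduced: 2t^2 + 4t + 3.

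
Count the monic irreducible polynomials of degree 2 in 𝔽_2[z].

By the necklace-counting formula, N_2(2) = (1/2) Σ_{d|2} μ(2/d)·2^d.
Divisors of 2: 1, 2; μ(2/d) for each: -1, 1.
Σ = − 2^1 + 2^2 = 2.
N = 2/2 = 1.

1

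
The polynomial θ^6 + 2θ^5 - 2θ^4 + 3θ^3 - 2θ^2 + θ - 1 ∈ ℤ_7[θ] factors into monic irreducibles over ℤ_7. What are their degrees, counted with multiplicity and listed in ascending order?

6

Write f(θ) = θ^6 + 2θ^5 - 2θ^4 + 3θ^3 - 2θ^2 + θ - 1.
Complete factorization: f(θ) = (θ^6 + 2θ^5 - 2θ^4 + 3θ^3 - 2θ^2 + θ - 1).
Factor degrees with multiplicity: 6 = 6.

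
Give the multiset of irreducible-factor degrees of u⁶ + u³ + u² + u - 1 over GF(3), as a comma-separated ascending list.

Write g(u) = u⁶ + u³ + u² + u - 1.
Roots in GF(3): g(0) = 2; g(1) = 0 → root; g(2) = 2.
Linear factors from roots: (u - 1).
Complete factorization: g(u) = (u - 1)^2·(u² + 1)·(u² - u - 1).
Factor degrees with multiplicity: 1 + 1 + 2 + 2 = 6.

1, 1, 2, 2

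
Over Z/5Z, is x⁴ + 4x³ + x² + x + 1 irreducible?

Write g(x) = x⁴ + 4x³ + x² + x + 1.
Check for roots in Z/5Z: g(0) = 1; g(1) = 3; g(2) = 0 → root; g(3) = 2; g(4) = 3.
g(2) = 0, so (x − 2) divides g(x); g is reducible.

No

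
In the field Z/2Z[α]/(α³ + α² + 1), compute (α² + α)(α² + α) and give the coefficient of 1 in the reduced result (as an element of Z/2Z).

Multiply in Z/2Z[α]: (α² + α)·(α² + α) = α⁴ + α².
Reduce using α³ ≡ α² + 1 (mod α³ + α² + 1).
Reduced: α + 1.

1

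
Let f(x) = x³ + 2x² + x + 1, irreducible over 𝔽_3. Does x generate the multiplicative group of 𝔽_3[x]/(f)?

|GF(3^3)^×| = 3^3 − 1 = 26. Prime factorization: 26 = 2·13.
f is primitive ⇔ x has order 26 in GF(3)[x]/(f), i.e. x^(26/q) ≠ 1 for each prime q | 26.
x^(13) mod f = 2.
x^(2) mod f = x².
None equal 1, so x has full order 26; f is primitive.

Yes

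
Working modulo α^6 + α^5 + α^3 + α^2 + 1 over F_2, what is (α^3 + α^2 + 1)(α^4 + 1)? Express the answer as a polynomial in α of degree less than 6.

α^2 + α + 1

Multiply in F_2[α]: (α^3 + α^2 + 1)·(α^4 + 1) = α^7 + α^6 + α^4 + α^3 + α^2 + 1.
Reduce using α^6 ≡ α^5 + α^3 + α^2 + 1 (mod α^6 + α^5 + α^3 + α^2 + 1).
Reduced: α^2 + α + 1.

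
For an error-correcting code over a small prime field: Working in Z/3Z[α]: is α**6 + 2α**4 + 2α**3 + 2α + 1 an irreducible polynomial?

No

Write f(α) = α**6 + 2α**4 + 2α**3 + 2α + 1.
Check for roots in Z/3Z: f(0) = 1; f(1) = 2; f(2) = 0 → root.
f(2) = 0, so (α − 2) divides f(α); f is reducible.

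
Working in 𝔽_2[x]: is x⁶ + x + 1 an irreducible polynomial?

Yes

Write P(x) = x⁶ + x + 1.
Check for roots in 𝔽_2: P(0) = 1; P(1) = 1.
No roots, so no linear factors.
Monic irreducibles of degree 2 over GF(2): x² + x + 1.
None of them divide P (all give nonzero remainder).
Monic irreducibles of degree 3 over GF(2): x³ + x + 1, x³ + x² + 1.
None of them divide P (all give nonzero remainder).
No irreducible factor of degree ≤ 3 exists, so P is irreducible over GF(2).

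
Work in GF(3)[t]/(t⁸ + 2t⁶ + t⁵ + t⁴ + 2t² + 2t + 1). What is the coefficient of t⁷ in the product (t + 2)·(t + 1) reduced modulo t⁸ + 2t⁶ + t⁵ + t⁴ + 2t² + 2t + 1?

0

Multiply in GF(3)[t]: (t + 2)·(t + 1) = t² + 2.
Reduced: t² + 2.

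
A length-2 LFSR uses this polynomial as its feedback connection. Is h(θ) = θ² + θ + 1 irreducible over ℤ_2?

Check for roots in ℤ_2: h(0) = 1; h(1) = 1.
No roots. A degree-2 polynomial over a field with no linear factor is irreducible.

Yes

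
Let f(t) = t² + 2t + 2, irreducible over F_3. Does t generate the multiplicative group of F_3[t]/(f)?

Yes

|GF(3^2)^×| = 3^2 − 1 = 8. Prime factorization: 8 = 2^3.
f is primitive ⇔ t has order 8 in GF(3)[t]/(f), i.e. t^(8/q) ≠ 1 for each prime q | 8.
t^(4) mod f = 2.
None equal 1, so t has full order 8; f is primitive.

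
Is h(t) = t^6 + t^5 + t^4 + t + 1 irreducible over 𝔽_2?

Yes

Check for roots in 𝔽_2: h(0) = 1; h(1) = 1.
No roots, so no linear factors.
Monic irreducibles of degree 2 over GF(2): t^2 + t + 1.
None of them divide h (all give nonzero remainder).
Monic irreducibles of degree 3 over GF(2): t^3 + t + 1, t^3 + t^2 + 1.
None of them divide h (all give nonzero remainder).
No irreducible factor of degree ≤ 3 exists, so h is irreducible over GF(2).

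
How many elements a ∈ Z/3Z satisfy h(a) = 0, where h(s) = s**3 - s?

Evaluate at each of the 3 elements of Z/3Z:
h(0) = 0 → root; h(1) = 0 → root; h(2) = 0 → root.
Roots: {0, 1, 2}.

3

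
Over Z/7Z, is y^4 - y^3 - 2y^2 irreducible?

Write P(y) = y^4 - y^3 - 2y^2.
Check for roots in Z/7Z: P(0) = 0 → root; P(1) = 5; P(2) = 0 → root; P(3) = 1; P(4) = 6; P(5) = 2; P(6) = 0 → root.
P(0) = 0, so (y) divides P(y); P is reducible.

No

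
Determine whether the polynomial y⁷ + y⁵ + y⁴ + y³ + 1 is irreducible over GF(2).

Yes

Write m(y) = y⁷ + y⁵ + y⁴ + y³ + 1.
Check for roots in GF(2): m(0) = 1; m(1) = 1.
No roots, so no linear factors.
Monic irreducibles of degree 2 over GF(2): y² + y + 1.
None of them divide m (all give nonzero remainder).
Monic irreducibles of degree 3 over GF(2): y³ + y + 1, y³ + y² + 1.
None of them divide m (all give nonzero remainder).
No irreducible factor of degree ≤ 3 exists, so m is irreducible over GF(2).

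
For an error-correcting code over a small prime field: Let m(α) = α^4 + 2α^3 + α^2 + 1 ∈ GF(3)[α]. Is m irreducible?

Check for roots in GF(3): m(0) = 1; m(1) = 2; m(2) = 1.
No roots, so no linear factors.
Monic irreducibles of degree 2 over GF(3): α^2 + 1, α^2 + α + 2, α^2 + 2α + 2.
None of them divide m (all give nonzero remainder).
No irreducible factor of degree ≤ 2 exists, so m is irreducible over GF(3).

Yes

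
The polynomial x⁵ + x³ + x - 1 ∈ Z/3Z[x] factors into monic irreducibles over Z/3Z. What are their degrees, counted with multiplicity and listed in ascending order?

5

Write g(x) = x⁵ + x³ + x - 1.
Roots in Z/3Z: g(0) = 2; g(1) = 2; g(2) = 2.
Complete factorization: g(x) = (x⁵ + x³ + x - 1).
Factor degrees with multiplicity: 5 = 5.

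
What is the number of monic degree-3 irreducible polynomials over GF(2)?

Gauss's count: N_{2}(3) = (1/3) Σ_{d|3} μ(3/d)·2^d.
Divisors of 3: 1, 3; μ(3/d) for each: -1, 1.
Σ = − 2^1 + 2^3 = 6.
N = 6/3 = 2.

2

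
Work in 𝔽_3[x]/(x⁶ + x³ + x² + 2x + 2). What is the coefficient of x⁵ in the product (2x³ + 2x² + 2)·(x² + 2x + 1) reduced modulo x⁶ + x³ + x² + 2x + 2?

2

Multiply in 𝔽_3[x]: (2x³ + 2x² + 2)·(x² + 2x + 1) = 2x⁵ + x² + x + 2.
Reduced: 2x⁵ + x² + x + 2.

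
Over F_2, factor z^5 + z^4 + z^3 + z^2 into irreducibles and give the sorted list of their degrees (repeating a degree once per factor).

1, 1, 1, 1, 1

Write h(z) = z^5 + z^4 + z^3 + z^2.
Roots in F_2: h(0) = 0 → root; h(1) = 0 → root.
Linear factors from roots: (z), (z + 1).
Complete factorization: h(z) = (z)^2·(z + 1)^3.
Factor degrees with multiplicity: 1 + 1 + 1 + 1 + 1 = 5.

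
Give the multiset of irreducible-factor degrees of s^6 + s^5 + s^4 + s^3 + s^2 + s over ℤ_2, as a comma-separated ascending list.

1, 1, 2, 2

Write g(s) = s^6 + s^5 + s^4 + s^3 + s^2 + s.
Roots in ℤ_2: g(0) = 0 → root; g(1) = 0 → root.
Linear factors from roots: (s), (s + 1).
Complete factorization: g(s) = (s)·(s + 1)·(s^2 + s + 1)^2.
Factor degrees with multiplicity: 1 + 1 + 2 + 2 = 6.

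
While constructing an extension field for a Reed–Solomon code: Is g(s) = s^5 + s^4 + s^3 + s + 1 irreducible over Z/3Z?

Check for roots in Z/3Z: g(0) = 1; g(1) = 2; g(2) = 2.
No roots, so no linear factors.
Monic irreducibles of degree 2 over GF(3): s^2 + 1, s^2 + s + 2, s^2 + 2s + 2.
None of them divide g (all give nonzero remainder).
No irreducible factor of degree ≤ 2 exists, so g is irreducible over GF(3).

Yes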